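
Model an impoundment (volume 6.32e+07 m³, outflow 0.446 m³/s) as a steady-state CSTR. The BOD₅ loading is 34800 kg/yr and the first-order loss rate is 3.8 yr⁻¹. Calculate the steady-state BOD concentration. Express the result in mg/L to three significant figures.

Outflow Q = 0.446 m³/s × 3.156e+07 s/yr = 1.407e+07 m³/yr.
Steady-state CSTR mass balance: W = Q·C + k·V·C, so C = W/(Q + kV).
Q + kV = 1.407e+07 + 3.8·6.32e+07 = 2.542e+08 m³/yr.
C = 34800/2.542e+08 = 0.0001369 kg/m³ = 0.1369 mg/L.

0.137 mg/L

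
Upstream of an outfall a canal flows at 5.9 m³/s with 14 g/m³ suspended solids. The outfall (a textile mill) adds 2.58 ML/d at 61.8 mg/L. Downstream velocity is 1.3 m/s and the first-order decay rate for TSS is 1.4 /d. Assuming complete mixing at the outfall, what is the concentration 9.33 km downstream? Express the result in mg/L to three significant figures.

12.7 mg/L

2.58 ML/d = 0.02986 m³/s.
After complete mixing, C₀ = (0.02986·61.8 + 5.9·14) / 5.93 = 14.24 mg/L.
Travel time t = 9330 m / 1.3 m/s = 7177 s = 0.08307 d.
C = 14.24·exp(−1.4·0.08307) = 14.24·0.8902 = 12.68 mg/L.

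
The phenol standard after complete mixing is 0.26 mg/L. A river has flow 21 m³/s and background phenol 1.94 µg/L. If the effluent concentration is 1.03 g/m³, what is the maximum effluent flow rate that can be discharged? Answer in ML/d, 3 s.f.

608 ML/d

1.94 µg/L = 0.00194 mg/L.
Mass balance at complete mixing: C_std·(Q_w + Q_r) = Q_w·C_e + Q_r·C_b.
Rearranging, Q_w = Q_r·(C_std − C_b)/(C_e − C_std) = 21·(0.26 − 0.00194) / (1.03 − 0.26) = 7.038 m³/s.
= 608.1 ML/d.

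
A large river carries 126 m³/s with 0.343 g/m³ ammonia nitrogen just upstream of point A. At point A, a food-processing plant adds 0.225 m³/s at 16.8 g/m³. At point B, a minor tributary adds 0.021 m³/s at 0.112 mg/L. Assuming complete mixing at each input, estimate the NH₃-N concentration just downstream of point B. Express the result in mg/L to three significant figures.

0.372 mg/L

After input A: C = (126·0.343 + 0.225·16.8) / 126.2 = 0.3723 mg/L.
After input B: C = (126.2·0.3723 + 0.021·0.112) / 126.2 = 0.3723 mg/L.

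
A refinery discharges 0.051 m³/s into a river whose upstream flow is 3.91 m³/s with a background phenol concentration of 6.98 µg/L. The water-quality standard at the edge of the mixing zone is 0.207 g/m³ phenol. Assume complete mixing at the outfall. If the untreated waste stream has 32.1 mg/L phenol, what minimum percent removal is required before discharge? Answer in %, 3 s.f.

51.6 %

6.98 µg/L = 0.00698 mg/L.
Mass balance: 0.207·3.961 = 0.051·Cₑ + 3.91·0.00698.
Cₑ = (0.8199 − 0.02729) / 0.051 = 15.54 mg/L.
Required removal = 1 − 15.54/32.1 = 51.58 %.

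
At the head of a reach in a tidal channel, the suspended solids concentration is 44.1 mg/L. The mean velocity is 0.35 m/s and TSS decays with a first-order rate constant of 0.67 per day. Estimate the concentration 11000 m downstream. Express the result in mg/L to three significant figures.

Travel time t = 11000 m / 0.35 m/s = 1.1e+04/0.35 = 3.143e+04 s = 0.3638 d.
First-order decay: C = 44.1·exp(−0.67·0.3638) = 44.1·0.7837 = 34.56 mg/L.

34.6 mg/L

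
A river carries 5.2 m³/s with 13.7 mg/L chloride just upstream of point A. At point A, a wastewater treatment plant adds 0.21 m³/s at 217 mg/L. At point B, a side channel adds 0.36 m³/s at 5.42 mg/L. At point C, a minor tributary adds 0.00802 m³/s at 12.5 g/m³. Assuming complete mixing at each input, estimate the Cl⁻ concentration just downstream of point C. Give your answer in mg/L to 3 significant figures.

20.6 mg/L

After input A: C = (5.2·13.7 + 0.21·217) / 5.41 = 21.59 mg/L.
After input B: C = (5.41·21.59 + 0.36·5.42) / 5.77 = 20.58 mg/L.
After input C: C = (5.77·20.58 + 0.00802·12.5) / 5.778 = 20.57 mg/L.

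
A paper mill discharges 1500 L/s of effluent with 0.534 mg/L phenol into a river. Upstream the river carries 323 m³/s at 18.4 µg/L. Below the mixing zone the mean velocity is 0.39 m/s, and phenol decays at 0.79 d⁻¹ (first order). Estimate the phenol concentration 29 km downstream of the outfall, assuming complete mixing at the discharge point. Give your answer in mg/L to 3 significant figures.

0.0105 mg/L

1500 L/s = 1.5 m³/s.
18.4 µg/L = 0.0184 mg/L.
After complete mixing, C₀ = (1.5·0.534 + 323·0.0184) / 324.5 = 0.02078 mg/L.
Travel time t = 2.9e+04 m / 0.39 m/s = 7.436e+04 s = 0.8606 d.
C = 0.02078·exp(−0.79·0.8606) = 0.02078·0.5067 = 0.01053 mg/L.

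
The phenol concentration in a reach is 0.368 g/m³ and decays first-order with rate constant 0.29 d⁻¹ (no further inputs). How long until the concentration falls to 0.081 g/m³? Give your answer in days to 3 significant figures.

t = ln(C₀/C)/k = ln(0.368/0.081)/0.29 = 1.514/0.29 = 5.219 d.

5.22 d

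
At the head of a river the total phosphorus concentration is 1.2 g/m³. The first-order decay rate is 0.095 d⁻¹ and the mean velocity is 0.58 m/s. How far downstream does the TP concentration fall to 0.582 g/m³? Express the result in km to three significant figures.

From C = C₀·e^(−kt), t = ln(C₀/C)/k = ln(1.2/0.582)/0.095 = 0.7236/0.095 = 7.617 d.
Distance = v·t = 0.58 m/s × 6.581e+05 s = 3.817e+05 m = 381.7 km.

382 km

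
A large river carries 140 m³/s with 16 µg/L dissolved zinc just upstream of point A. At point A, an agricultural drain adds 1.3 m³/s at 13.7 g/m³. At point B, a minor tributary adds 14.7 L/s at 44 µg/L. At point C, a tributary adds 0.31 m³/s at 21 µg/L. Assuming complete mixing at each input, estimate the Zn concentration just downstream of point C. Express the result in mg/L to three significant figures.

0.142 mg/L

16 µg/L = 0.016 mg/L.
After input A: C = (140·0.016 + 1.3·13.7) / 141.3 = 0.1419 mg/L.
14.7 L/s = 0.0147 m³/s.
44 µg/L = 0.044 mg/L.
After input B: C = (141.3·0.1419 + 0.0147·0.044) / 141.3 = 0.1419 mg/L.
21 µg/L = 0.021 mg/L.
After input C: C = (141.3·0.1419 + 0.31·0.021) / 141.6 = 0.1416 mg/L.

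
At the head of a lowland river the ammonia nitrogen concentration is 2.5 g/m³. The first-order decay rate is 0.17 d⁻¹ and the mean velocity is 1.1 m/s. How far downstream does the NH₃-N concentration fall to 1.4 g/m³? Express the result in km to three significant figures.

From C = C₀·e^(−kt), t = ln(C₀/C)/k = ln(2.5/1.4)/0.17 = 0.5798/0.17 = 3.411 d.
Distance = v·t = 1.1 m/s × 2.947e+05 s = 3.242e+05 m = 324.2 km.

324 km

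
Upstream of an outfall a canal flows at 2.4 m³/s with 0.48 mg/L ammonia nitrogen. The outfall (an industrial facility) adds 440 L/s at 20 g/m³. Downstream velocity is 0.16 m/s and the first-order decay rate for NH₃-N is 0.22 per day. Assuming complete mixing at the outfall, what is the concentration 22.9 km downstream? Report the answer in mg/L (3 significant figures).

440 L/s = 0.44 m³/s.
After complete mixing, C₀ = (0.44·20 + 2.4·0.48) / 2.84 = 3.504 mg/L.
Travel time t = 2.29e+04 m / 0.16 m/s = 1.431e+05 s = 1.657 d.
C = 3.504·exp(−0.22·1.657) = 3.504·0.6946 = 2.434 mg/L.

2.43 mg/L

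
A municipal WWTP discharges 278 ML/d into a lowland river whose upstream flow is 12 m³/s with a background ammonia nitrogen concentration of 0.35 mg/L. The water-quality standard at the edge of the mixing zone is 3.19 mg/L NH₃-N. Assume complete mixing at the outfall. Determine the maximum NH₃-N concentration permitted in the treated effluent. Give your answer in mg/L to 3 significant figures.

13.8 mg/L

278 ML/d = 3.218 m³/s.
Mass balance: 3.19·15.22 = 3.218·Cₑ + 12·0.35.
Cₑ = (48.54 − 4.2) / 3.218 = 13.78 mg/L.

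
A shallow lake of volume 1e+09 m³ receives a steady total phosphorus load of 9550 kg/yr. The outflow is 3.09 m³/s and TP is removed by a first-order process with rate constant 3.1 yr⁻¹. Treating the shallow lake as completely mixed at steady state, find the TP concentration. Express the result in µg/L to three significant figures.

Outflow Q = 3.09 m³/s × 3.156e+07 s/yr = 9.751e+07 m³/yr.
Steady-state CSTR mass balance: W = Q·C + k·V·C, so C = W/(Q + kV).
Q + kV = 9.751e+07 + 3.1·1e+09 = 3.198e+09 m³/yr.
C = 9550/3.198e+09 = 2.987e-06 kg/m³ = 0.002987 mg/L = 2.987 µg/L.

2.99 µg/L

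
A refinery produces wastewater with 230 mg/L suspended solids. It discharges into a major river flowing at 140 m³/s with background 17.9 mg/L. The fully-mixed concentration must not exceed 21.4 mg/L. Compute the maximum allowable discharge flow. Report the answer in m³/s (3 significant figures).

Mass balance at complete mixing: C_std·(Q_w + Q_r) = Q_w·C_e + Q_r·C_b.
Rearranging, Q_w = Q_r·(C_std − C_b)/(C_e − C_std) = 140·(21.4 − 17.9) / (230 − 21.4) = 2.349 m³/s.

2.35 m³/s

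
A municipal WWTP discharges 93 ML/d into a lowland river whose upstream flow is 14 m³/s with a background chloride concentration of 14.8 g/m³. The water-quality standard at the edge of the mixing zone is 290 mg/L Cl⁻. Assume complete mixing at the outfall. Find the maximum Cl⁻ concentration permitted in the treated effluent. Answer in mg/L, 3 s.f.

93 ML/d = 1.076 m³/s.
Mass balance: 290·15.08 = 1.076·Cₑ + 14·14.8.
Cₑ = (4372 − 207.2) / 1.076 = 3869 mg/L.

3870 mg/L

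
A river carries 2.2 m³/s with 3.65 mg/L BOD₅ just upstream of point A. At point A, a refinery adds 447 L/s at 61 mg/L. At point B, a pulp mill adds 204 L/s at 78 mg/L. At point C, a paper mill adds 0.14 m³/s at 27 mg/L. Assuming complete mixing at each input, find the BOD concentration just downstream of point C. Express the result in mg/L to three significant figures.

447 L/s = 0.447 m³/s.
After input A: C = (2.2·3.65 + 0.447·61) / 2.647 = 13.33 mg/L.
204 L/s = 0.204 m³/s.
After input B: C = (2.647·13.33 + 0.204·78) / 2.851 = 17.96 mg/L.
After input C: C = (2.851·17.96 + 0.14·27) / 2.991 = 18.38 mg/L.

18.4 mg/L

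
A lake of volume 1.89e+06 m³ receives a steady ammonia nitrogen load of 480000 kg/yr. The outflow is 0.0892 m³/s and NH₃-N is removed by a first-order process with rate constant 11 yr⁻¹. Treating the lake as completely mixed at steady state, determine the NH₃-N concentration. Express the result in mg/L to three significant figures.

20.3 mg/L

Outflow Q = 0.0892 m³/s × 3.156e+07 s/yr = 2.815e+06 m³/yr.
Steady-state CSTR mass balance: W = Q·C + k·V·C, so C = W/(Q + kV).
Q + kV = 2.815e+06 + 11·1.89e+06 = 2.36e+07 m³/yr.
C = 480000/2.36e+07 = 0.02033 kg/m³ = 20.33 mg/L.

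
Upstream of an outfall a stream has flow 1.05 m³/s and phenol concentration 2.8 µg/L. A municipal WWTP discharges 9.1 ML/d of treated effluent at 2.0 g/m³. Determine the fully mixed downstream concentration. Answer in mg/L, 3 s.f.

0.185 mg/L

9.1 ML/d = 0.1053 m³/s.
2.8 µg/L = 0.0028 mg/L.
By mass balance at complete mixing, C = (0.1053·2 + 1.05·0.0028) / (0.1053 + 1.05) = 0.2136/1.155 = 0.1849 mg/L.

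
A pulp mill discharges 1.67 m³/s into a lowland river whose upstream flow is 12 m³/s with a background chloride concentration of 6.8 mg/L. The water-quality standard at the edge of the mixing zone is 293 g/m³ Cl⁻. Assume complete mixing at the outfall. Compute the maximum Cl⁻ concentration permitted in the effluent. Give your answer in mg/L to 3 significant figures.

Mass balance: 293·13.67 = 1.67·Cₑ + 12·6.8.
Cₑ = (4005 − 81.6) / 1.67 = 2350 mg/L.

2350 mg/L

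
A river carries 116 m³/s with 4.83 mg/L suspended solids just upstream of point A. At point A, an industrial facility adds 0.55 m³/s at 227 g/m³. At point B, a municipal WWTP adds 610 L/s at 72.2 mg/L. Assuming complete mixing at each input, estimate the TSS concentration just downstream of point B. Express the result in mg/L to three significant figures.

6.22 mg/L

After input A: C = (116·4.83 + 0.55·227) / 116.5 = 5.878 mg/L.
610 L/s = 0.61 m³/s.
After input B: C = (116.5·5.878 + 0.61·72.2) / 117.2 = 6.224 mg/L.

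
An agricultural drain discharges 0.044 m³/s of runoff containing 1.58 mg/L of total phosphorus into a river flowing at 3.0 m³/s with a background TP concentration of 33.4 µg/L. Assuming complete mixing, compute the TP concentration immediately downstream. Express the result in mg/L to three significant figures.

33.4 µg/L = 0.0334 mg/L.
Conservation of mass across the mixing zone: C = (0.044·1.58 + 3·0.0334) / (0.044 + 3) = 0.1697/3.044 = 0.05576 mg/L.

0.0558 mg/L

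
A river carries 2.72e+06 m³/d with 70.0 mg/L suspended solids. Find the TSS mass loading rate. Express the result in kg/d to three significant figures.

190000 kg/d

2.72e+06 m³/d = 31.48 m³/s.
Mass flux = Q·C = 31.48 m³/s × 70 g/m³ = 2204 g/s.
= 2204 g/s × 86.4 = 1.904e+05 kg/d.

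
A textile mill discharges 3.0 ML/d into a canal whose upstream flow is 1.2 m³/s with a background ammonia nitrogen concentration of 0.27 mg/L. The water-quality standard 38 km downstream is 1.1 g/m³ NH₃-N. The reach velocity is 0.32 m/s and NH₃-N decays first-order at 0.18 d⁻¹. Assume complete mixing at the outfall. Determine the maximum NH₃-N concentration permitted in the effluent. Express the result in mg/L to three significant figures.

40.8 mg/L

3.0 ML/d = 0.03472 m³/s.
Travel time to the compliance point: t = 3.8e+04/0.32 = 1.188e+05 s = 1.374 d; decay factor exp(−0.18·1.374) = 0.7808.
So the concentration just after mixing may be at most 1.1/0.7808 = 1.409 mg/L.
Mass balance: 1.409·1.235 = 0.03472·Cₑ + 1.2·0.27.
Cₑ = (1.739 − 0.324) / 0.03472 = 40.76 mg/L.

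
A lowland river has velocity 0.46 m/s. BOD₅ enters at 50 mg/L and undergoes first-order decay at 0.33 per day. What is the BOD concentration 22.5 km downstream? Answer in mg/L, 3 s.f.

41.5 mg/L

Travel time t = 22.5 km / 0.46 m/s = 2.25e+04/0.46 = 4.891e+04 s = 0.5661 d.
First-order decay: C = 50·exp(−0.33·0.5661) = 50·0.8296 = 41.48 mg/L.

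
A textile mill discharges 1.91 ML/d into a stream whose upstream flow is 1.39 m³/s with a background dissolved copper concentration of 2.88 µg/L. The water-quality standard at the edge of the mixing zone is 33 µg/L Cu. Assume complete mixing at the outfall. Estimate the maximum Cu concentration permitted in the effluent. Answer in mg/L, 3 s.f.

1.91 ML/d = 0.02211 m³/s.
2.88 µg/L = 0.00288 mg/L.
33 µg/L = 0.033 mg/L.
Mass balance: 0.033·1.412 = 0.02211·Cₑ + 1.39·0.00288.
Cₑ = (0.0466 − 0.004003) / 0.02211 = 1.927 mg/L.

1.93 mg/L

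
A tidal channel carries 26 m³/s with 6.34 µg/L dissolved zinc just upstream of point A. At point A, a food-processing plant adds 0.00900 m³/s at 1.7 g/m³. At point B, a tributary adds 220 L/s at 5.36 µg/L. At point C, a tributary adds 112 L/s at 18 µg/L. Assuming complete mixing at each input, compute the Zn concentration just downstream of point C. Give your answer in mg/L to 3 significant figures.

0.00696 mg/L

6.34 µg/L = 0.00634 mg/L.
After input A: C = (26·0.00634 + 0.009·1.7) / 26.01 = 0.006926 mg/L.
220 L/s = 0.22 m³/s.
5.36 µg/L = 0.00536 mg/L.
After input B: C = (26.01·0.006926 + 0.22·0.00536) / 26.23 = 0.006913 mg/L.
112 L/s = 0.112 m³/s.
18 µg/L = 0.018 mg/L.
After input C: C = (26.23·0.006913 + 0.112·0.018) / 26.34 = 0.00696 mg/L.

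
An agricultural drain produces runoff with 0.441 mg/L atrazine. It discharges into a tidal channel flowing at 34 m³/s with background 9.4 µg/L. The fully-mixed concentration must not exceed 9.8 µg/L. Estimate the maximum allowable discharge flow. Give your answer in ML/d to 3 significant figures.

9.4 µg/L = 0.0094 mg/L.
9.8 µg/L = 0.0098 mg/L.
Mass balance at complete mixing: C_std·(Q_w + Q_r) = Q_w·C_e + Q_r·C_b.
Rearranging, Q_w = Q_r·(C_std − C_b)/(C_e − C_std) = 34·(0.0098 − 0.0094) / (0.441 − 0.0098) = 0.03154 m³/s.
= 2.725 ML/d.

2.73 ML/d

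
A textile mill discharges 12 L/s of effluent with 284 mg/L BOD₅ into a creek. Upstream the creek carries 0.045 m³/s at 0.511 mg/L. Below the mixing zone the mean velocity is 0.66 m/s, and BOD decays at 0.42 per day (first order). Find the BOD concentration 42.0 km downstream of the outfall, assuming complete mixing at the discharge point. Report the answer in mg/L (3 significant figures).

44.2 mg/L

12 L/s = 0.012 m³/s.
After complete mixing, C₀ = (0.012·284 + 0.045·0.511) / 0.057 = 60.19 mg/L.
Travel time t = 4.2e+04 m / 0.66 m/s = 6.364e+04 s = 0.7365 d.
C = 60.19·exp(−0.42·0.7365) = 60.19·0.7339 = 44.18 mg/L.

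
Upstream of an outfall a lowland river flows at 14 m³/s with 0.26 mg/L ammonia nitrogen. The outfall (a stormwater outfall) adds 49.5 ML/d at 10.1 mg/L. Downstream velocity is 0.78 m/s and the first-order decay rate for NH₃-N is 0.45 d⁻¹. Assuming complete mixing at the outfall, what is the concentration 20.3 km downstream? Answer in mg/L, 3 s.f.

0.565 mg/L

49.5 ML/d = 0.5729 m³/s.
After complete mixing, C₀ = (0.5729·10.1 + 14·0.26) / 14.57 = 0.6468 mg/L.
Travel time t = 2.03e+04 m / 0.78 m/s = 2.603e+04 s = 0.3012 d.
C = 0.6468·exp(−0.45·0.3012) = 0.6468·0.8732 = 0.5649 mg/L.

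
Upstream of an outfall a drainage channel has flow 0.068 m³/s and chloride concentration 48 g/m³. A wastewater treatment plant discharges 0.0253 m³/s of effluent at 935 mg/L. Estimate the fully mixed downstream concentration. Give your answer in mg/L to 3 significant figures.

289 mg/L

Conservation of mass across the mixing zone: C = (0.0253·935 + 0.068·48) / (0.0253 + 0.068) = 26.92/0.0933 = 288.5 mg/L.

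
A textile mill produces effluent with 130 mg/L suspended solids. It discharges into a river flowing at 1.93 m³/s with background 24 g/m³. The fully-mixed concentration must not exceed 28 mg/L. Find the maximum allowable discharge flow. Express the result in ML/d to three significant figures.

Mass balance at complete mixing: C_std·(Q_w + Q_r) = Q_w·C_e + Q_r·C_b.
Rearranging, Q_w = Q_r·(C_std − C_b)/(C_e − C_std) = 1.93·(28 − 24) / (130 − 28) = 0.07569 m³/s.
= 6.539 ML/d.

6.54 ML/d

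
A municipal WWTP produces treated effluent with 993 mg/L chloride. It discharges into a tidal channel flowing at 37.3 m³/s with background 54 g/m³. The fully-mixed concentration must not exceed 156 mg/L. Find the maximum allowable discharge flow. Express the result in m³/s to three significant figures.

Mass balance at complete mixing: C_std·(Q_w + Q_r) = Q_w·C_e + Q_r·C_b.
Rearranging, Q_w = Q_r·(C_std − C_b)/(C_e − C_std) = 37.3·(156 − 54) / (993 − 156) = 4.546 m³/s.

4.55 m³/s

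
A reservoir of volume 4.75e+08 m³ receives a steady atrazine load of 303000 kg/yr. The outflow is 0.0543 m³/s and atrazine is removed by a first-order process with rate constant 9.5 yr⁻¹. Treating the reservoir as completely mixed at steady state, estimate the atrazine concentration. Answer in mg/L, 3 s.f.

0.0671 mg/L

Outflow Q = 0.0543 m³/s × 3.156e+07 s/yr = 1.714e+06 m³/yr.
Steady-state CSTR mass balance: W = Q·C + k·V·C, so C = W/(Q + kV).
Q + kV = 1.714e+06 + 9.5·4.75e+08 = 4.514e+09 m³/yr.
C = 303000/4.514e+09 = 6.712e-05 kg/m³ = 0.06712 mg/L.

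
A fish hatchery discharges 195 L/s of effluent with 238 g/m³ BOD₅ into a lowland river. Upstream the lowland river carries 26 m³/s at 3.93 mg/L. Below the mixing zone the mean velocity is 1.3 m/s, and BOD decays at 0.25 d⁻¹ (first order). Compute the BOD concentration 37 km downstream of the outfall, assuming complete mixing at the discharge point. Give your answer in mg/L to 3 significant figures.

5.22 mg/L

195 L/s = 0.195 m³/s.
After complete mixing, C₀ = (0.195·238 + 26·3.93) / 26.2 = 5.672 mg/L.
Travel time t = 3.7e+04 m / 1.3 m/s = 2.846e+04 s = 0.3294 d.
C = 5.672·exp(−0.25·0.3294) = 5.672·0.9209 = 5.224 mg/L.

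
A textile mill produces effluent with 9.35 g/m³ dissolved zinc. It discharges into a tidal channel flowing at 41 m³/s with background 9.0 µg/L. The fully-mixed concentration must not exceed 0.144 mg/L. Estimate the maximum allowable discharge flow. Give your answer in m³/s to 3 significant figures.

0.601 m³/s

9.0 µg/L = 0.009 mg/L.
Mass balance at complete mixing: C_std·(Q_w + Q_r) = Q_w·C_e + Q_r·C_b.
Rearranging, Q_w = Q_r·(C_std − C_b)/(C_e − C_std) = 41·(0.144 − 0.009) / (9.35 − 0.144) = 0.6012 m³/s.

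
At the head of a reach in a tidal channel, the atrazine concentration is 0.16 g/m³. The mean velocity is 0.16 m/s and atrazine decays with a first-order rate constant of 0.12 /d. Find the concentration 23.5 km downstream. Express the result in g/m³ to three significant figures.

0.130 g/m³

Travel time t = 23.5 km / 0.16 m/s = 2.35e+04/0.16 = 1.469e+05 s = 1.7 d.
First-order decay: C = 0.16·exp(−0.12·1.7) = 0.16·0.8155 = 0.1305 g/m³.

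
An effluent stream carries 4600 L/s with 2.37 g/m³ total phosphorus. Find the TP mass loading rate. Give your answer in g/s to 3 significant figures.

10.9 g/s

4600 L/s = 4.6 m³/s.
Mass flux = Q·C = 4.6 m³/s × 2.37 g/m³ = 10.9 g/s.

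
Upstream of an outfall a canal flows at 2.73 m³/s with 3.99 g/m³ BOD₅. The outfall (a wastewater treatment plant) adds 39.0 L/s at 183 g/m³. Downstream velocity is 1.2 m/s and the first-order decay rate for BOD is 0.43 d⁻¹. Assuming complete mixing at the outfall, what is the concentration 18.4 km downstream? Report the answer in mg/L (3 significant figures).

39.0 L/s = 0.039 m³/s.
After complete mixing, C₀ = (0.039·183 + 2.73·3.99) / 2.769 = 6.511 mg/L.
Travel time t = 1.84e+04 m / 1.2 m/s = 1.533e+04 s = 0.1775 d.
C = 6.511·exp(−0.43·0.1775) = 6.511·0.9265 = 6.033 mg/L.

6.03 mg/L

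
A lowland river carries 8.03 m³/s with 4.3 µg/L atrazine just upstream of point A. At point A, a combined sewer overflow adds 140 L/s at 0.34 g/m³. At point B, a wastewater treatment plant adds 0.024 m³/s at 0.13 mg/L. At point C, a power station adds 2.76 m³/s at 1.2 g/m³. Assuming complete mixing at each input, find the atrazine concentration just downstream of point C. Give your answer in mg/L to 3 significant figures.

4.3 µg/L = 0.0043 mg/L.
140 L/s = 0.14 m³/s.
After input A: C = (8.03·0.0043 + 0.14·0.34) / 8.17 = 0.01005 mg/L.
After input B: C = (8.17·0.01005 + 0.024·0.13) / 8.194 = 0.0104 mg/L.
After input C: C = (8.194·0.0104 + 2.76·1.2) / 10.95 = 0.3101 mg/L.

0.310 mg/L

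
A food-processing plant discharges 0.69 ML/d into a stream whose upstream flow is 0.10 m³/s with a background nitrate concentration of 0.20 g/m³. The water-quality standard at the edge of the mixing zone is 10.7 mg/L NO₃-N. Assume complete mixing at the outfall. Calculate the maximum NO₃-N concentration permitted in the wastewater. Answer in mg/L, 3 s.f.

142 mg/L

0.69 ML/d = 0.007986 m³/s.
Mass balance: 10.7·0.108 = 0.007986·Cₑ + 0.1·0.2.
Cₑ = (1.155 − 0.02) / 0.007986 = 142.2 mg/L.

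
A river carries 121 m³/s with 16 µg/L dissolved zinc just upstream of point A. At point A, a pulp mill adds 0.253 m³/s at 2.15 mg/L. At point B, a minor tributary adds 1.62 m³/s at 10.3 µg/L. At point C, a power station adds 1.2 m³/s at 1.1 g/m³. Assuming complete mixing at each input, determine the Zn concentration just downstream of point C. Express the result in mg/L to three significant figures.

16 µg/L = 0.016 mg/L.
After input A: C = (121·0.016 + 0.253·2.15) / 121.3 = 0.02045 mg/L.
10.3 µg/L = 0.0103 mg/L.
After input B: C = (121.3·0.02045 + 1.62·0.0103) / 122.9 = 0.02032 mg/L.
After input C: C = (122.9·0.02032 + 1.2·1.1) / 124.1 = 0.03076 mg/L.

0.0308 mg/L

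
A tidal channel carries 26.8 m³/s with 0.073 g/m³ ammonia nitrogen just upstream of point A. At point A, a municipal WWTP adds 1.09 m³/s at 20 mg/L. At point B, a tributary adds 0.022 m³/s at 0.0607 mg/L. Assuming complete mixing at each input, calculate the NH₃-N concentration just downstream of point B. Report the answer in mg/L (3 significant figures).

0.851 mg/L

After input A: C = (26.8·0.073 + 1.09·20) / 27.89 = 0.8518 mg/L.
After input B: C = (27.89·0.8518 + 0.022·0.0607) / 27.91 = 0.8512 mg/L.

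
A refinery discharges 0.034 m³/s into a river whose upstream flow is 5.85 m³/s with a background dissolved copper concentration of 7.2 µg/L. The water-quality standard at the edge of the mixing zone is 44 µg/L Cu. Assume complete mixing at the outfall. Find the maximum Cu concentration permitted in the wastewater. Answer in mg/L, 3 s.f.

6.38 mg/L

7.2 µg/L = 0.0072 mg/L.
44 µg/L = 0.044 mg/L.
Mass balance: 0.044·5.884 = 0.034·Cₑ + 5.85·0.0072.
Cₑ = (0.2589 − 0.04212) / 0.034 = 6.376 mg/L.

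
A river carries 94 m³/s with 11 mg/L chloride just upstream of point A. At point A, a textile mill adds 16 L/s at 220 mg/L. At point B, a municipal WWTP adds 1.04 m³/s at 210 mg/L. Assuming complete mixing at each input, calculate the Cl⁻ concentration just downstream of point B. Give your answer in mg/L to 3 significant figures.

13.2 mg/L

16 L/s = 0.016 m³/s.
After input A: C = (94·11 + 0.016·220) / 94.02 = 11.04 mg/L.
After input B: C = (94.02·11.04 + 1.04·210) / 95.06 = 13.21 mg/L.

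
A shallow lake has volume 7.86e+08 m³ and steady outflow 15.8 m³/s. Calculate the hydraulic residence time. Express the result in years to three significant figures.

1.58 yr

Q = 15.8 m³/s × 3.156e+07 s/yr = 4.986e+08 m³/yr.
Hydraulic residence time τ = V/Q = 7.86e+08/4.986e+08 = 1.576 yr.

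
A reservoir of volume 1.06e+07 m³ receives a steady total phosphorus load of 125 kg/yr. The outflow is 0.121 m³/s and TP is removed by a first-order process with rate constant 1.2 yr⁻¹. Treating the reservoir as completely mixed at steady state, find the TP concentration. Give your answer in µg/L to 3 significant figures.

Outflow Q = 0.121 m³/s × 3.156e+07 s/yr = 3.818e+06 m³/yr.
Steady-state CSTR mass balance: W = Q·C + k·V·C, so C = W/(Q + kV).
Q + kV = 3.818e+06 + 1.2·1.06e+07 = 1.654e+07 m³/yr.
C = 125/1.654e+07 = 7.558e-06 kg/m³ = 0.007558 mg/L = 7.558 µg/L.

7.56 µg/L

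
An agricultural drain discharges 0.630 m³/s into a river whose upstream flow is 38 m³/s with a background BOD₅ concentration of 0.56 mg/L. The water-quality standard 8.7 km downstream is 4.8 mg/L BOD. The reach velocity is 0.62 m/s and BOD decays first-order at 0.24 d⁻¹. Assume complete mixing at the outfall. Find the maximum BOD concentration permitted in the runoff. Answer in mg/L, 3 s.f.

Travel time to the compliance point: t = 8700/0.62 = 1.403e+04 s = 0.1624 d; decay factor exp(−0.24·0.1624) = 0.9618.
So the concentration just after mixing may be at most 4.8/0.9618 = 4.991 mg/L.
Mass balance: 4.991·38.63 = 0.63·Cₑ + 38·0.56.
Cₑ = (192.8 − 21.28) / 0.63 = 272.2 mg/L.

272 mg/L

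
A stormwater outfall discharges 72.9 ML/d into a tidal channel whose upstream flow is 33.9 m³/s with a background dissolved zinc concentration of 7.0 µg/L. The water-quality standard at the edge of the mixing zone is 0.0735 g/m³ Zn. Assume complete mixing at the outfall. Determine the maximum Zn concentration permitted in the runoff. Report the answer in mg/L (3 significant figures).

72.9 ML/d = 0.8438 m³/s.
7.0 µg/L = 0.007 mg/L.
Mass balance: 0.0735·34.74 = 0.8438·Cₑ + 33.9·0.007.
Cₑ = (2.554 − 0.2373) / 0.8438 = 2.745 mg/L.

2.75 mg/L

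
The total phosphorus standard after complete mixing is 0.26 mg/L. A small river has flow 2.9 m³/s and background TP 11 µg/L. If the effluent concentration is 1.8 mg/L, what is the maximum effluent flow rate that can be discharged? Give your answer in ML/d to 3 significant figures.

11 µg/L = 0.011 mg/L.
Mass balance at complete mixing: C_std·(Q_w + Q_r) = Q_w·C_e + Q_r·C_b.
Rearranging, Q_w = Q_r·(C_std − C_b)/(C_e − C_std) = 2.9·(0.26 − 0.011) / (1.8 − 0.26) = 0.4689 m³/s.
= 40.51 ML/d.

40.5 ML/d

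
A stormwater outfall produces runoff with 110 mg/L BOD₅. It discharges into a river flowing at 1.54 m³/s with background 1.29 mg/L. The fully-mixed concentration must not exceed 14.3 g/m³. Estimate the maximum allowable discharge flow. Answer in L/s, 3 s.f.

Mass balance at complete mixing: C_std·(Q_w + Q_r) = Q_w·C_e + Q_r·C_b.
Rearranging, Q_w = Q_r·(C_std − C_b)/(C_e − C_std) = 1.54·(14.3 − 1.29) / (110 − 14.3) = 0.2094 m³/s.
= 209.4 L/s.

209 L/s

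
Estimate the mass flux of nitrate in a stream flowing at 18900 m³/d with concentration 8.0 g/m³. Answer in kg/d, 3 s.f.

151 kg/d

18900 m³/d = 0.2188 m³/s.
Mass flux = Q·C = 0.2188 m³/s × 8 g/m³ = 1.75 g/s.
= 1.75 g/s × 86.4 = 151.2 kg/d.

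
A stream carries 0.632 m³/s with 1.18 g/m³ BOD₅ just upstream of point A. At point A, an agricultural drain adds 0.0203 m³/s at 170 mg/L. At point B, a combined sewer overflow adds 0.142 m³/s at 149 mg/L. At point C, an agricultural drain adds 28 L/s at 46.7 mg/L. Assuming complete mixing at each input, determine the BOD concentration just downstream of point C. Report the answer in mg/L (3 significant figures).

32.4 mg/L

After input A: C = (0.632·1.18 + 0.0203·170) / 0.6523 = 6.434 mg/L.
After input B: C = (0.6523·6.434 + 0.142·149) / 0.7943 = 31.92 mg/L.
28 L/s = 0.028 m³/s.
After input C: C = (0.7943·31.92 + 0.028·46.7) / 0.8223 = 32.42 mg/L.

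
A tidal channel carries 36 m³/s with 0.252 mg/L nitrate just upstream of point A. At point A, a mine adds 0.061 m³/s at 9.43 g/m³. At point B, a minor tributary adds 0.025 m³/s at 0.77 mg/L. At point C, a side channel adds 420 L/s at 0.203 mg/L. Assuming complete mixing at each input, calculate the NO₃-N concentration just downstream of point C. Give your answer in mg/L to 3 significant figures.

After input A: C = (36·0.252 + 0.061·9.43) / 36.06 = 0.2675 mg/L.
After input B: C = (36.06·0.2675 + 0.025·0.77) / 36.09 = 0.2679 mg/L.
420 L/s = 0.42 m³/s.
After input C: C = (36.09·0.2679 + 0.42·0.203) / 36.51 = 0.2671 mg/L.

0.267 mg/L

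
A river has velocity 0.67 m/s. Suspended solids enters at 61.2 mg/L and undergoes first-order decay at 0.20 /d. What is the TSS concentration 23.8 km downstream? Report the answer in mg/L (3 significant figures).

Travel time t = 23.8 km / 0.67 m/s = 2.38e+04/0.67 = 3.552e+04 s = 0.4111 d.
First-order decay: C = 61.2·exp(−0.20·0.4111) = 61.2·0.9211 = 56.37 mg/L.

56.4 mg/L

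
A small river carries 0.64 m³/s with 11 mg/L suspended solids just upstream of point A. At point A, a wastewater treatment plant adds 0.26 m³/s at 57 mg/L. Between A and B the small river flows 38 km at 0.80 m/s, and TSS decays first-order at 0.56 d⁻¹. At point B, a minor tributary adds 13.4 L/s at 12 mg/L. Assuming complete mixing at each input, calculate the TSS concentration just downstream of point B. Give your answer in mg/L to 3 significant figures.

17.8 mg/L

After input A: C = (0.64·11 + 0.26·57) / 0.9 = 24.29 mg/L.
Over the 38 km reach to input B (t = 4.75e+04 s = 0.5498 d), decay gives C = 24.29·exp(−0.56·0.5498) = 17.85 mg/L.
13.4 L/s = 0.0134 m³/s.
After input B: C = (0.9·17.85 + 0.0134·12) / 0.9134 = 17.77 mg/L.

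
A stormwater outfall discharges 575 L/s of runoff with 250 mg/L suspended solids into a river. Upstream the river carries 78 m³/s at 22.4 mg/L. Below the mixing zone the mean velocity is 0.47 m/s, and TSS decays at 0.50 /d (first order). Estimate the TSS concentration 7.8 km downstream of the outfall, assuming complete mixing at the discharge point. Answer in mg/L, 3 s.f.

575 L/s = 0.575 m³/s.
After complete mixing, C₀ = (0.575·250 + 78·22.4) / 78.58 = 24.07 mg/L.
Travel time t = 7800 m / 0.47 m/s = 1.66e+04 s = 0.1921 d.
C = 24.07·exp(−0.50·0.1921) = 24.07·0.9084 = 21.86 mg/L.

21.9 mg/L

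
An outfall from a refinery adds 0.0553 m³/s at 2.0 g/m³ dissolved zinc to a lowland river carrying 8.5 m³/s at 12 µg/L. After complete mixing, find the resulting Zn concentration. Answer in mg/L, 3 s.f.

0.0249 mg/L

12 µg/L = 0.012 mg/L.
Flow-weighted mixing gives C = (0.0553·2 + 8.5·0.012) / (0.0553 + 8.5) = 0.2126/8.555 = 0.02485 mg/L.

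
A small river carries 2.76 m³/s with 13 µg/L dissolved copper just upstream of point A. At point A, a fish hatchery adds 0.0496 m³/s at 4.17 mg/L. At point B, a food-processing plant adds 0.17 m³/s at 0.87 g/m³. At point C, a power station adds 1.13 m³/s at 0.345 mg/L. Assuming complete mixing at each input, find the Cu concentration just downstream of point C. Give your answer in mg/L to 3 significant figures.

13 µg/L = 0.013 mg/L.
After input A: C = (2.76·0.013 + 0.0496·4.17) / 2.81 = 0.08639 mg/L.
After input B: C = (2.81·0.08639 + 0.17·0.87) / 2.98 = 0.1311 mg/L.
After input C: C = (2.98·0.1311 + 1.13·0.345) / 4.11 = 0.1899 mg/L.

0.190 mg/L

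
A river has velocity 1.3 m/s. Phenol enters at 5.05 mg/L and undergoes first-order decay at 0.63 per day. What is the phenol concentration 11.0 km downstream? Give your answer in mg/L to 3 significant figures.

Travel time t = 11.0 km / 1.3 m/s = 1.1e+04/1.3 = 8462 s = 0.09793 d.
First-order decay: C = 5.05·exp(−0.63·0.09793) = 5.05·0.9402 = 4.748 mg/L.

4.75 mg/L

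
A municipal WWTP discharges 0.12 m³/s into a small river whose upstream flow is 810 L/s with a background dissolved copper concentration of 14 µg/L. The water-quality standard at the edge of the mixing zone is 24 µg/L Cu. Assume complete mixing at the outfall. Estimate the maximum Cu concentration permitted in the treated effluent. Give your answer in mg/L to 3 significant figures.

0.0915 mg/L

810 L/s = 0.81 m³/s.
14 µg/L = 0.014 mg/L.
24 µg/L = 0.024 mg/L.
Mass balance: 0.024·0.93 = 0.12·Cₑ + 0.81·0.014.
Cₑ = (0.02232 − 0.01134) / 0.12 = 0.0915 mg/L.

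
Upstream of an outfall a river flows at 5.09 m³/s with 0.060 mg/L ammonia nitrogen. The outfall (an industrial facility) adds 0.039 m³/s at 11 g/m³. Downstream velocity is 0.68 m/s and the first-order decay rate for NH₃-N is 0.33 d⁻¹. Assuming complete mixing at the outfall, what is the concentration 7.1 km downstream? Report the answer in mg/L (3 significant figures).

After complete mixing, C₀ = (0.039·11 + 5.09·0.06) / 5.129 = 0.1432 mg/L.
Travel time t = 7100 m / 0.68 m/s = 1.044e+04 s = 0.1208 d.
C = 0.1432·exp(−0.33·0.1208) = 0.1432·0.9609 = 0.1376 mg/L.

0.138 mg/L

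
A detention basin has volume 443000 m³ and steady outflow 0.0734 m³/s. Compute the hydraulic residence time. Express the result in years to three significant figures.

Q = 0.0734 m³/s × 3.156e+07 s/yr = 2.316e+06 m³/yr.
Hydraulic residence time τ = V/Q = 443000/2.316e+06 = 0.1913 yr.

0.191 yr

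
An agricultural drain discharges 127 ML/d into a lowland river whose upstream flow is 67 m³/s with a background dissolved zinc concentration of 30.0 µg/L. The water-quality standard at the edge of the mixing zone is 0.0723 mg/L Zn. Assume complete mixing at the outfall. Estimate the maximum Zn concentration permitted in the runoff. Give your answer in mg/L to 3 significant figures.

127 ML/d = 1.47 m³/s.
30.0 µg/L = 0.03 mg/L.
Mass balance: 0.0723·68.47 = 1.47·Cₑ + 67·0.03.
Cₑ = (4.95 − 2.01) / 1.47 = 2 mg/L.

2.00 mg/L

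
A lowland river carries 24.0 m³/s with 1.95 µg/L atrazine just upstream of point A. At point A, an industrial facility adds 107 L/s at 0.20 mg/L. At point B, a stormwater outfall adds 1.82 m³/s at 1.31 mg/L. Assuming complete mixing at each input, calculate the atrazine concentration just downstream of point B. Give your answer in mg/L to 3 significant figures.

1.95 µg/L = 0.00195 mg/L.
107 L/s = 0.107 m³/s.
After input A: C = (24·0.00195 + 0.107·0.2) / 24.11 = 0.002829 mg/L.
After input B: C = (24.11·0.002829 + 1.82·1.31) / 25.93 = 0.09459 mg/L.

0.0946 mg/L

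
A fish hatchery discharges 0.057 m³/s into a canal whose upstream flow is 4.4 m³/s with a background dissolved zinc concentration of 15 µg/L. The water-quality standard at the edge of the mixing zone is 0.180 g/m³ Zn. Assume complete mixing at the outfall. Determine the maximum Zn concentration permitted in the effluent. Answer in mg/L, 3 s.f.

12.9 mg/L

15 µg/L = 0.015 mg/L.
Mass balance: 0.18·4.457 = 0.057·Cₑ + 4.4·0.015.
Cₑ = (0.8023 − 0.066) / 0.057 = 12.92 mg/L.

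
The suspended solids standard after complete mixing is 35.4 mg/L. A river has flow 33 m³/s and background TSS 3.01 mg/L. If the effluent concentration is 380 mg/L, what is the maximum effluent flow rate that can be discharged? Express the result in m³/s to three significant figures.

Mass balance at complete mixing: C_std·(Q_w + Q_r) = Q_w·C_e + Q_r·C_b.
Rearranging, Q_w = Q_r·(C_std − C_b)/(C_e − C_std) = 33·(35.4 − 3.01) / (380 − 35.4) = 3.102 m³/s.

3.10 m³/s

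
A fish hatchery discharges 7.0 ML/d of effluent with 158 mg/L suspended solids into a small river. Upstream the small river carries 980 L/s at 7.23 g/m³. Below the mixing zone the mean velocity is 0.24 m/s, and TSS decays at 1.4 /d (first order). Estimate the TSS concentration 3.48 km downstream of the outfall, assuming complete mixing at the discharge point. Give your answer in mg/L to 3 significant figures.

7.0 ML/d = 0.08102 m³/s.
980 L/s = 0.98 m³/s.
After complete mixing, C₀ = (0.08102·158 + 0.98·7.23) / 1.061 = 18.74 mg/L.
Travel time t = 3480 m / 0.24 m/s = 1.45e+04 s = 0.1678 d.
C = 18.74·exp(−1.4·0.1678) = 18.74·0.7906 = 14.82 mg/L.

14.8 mg/L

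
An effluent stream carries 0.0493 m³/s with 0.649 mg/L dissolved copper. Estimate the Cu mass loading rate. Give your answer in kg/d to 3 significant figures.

Mass flux = Q·C = 0.0493 m³/s × 0.649 g/m³ = 0.032 g/s.
= 0.032 g/s × 86.4 = 2.764 kg/d.

2.76 kg/d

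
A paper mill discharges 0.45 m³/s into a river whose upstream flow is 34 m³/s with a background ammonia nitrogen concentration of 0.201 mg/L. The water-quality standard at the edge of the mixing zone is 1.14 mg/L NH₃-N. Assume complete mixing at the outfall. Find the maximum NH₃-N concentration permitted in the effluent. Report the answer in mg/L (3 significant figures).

Mass balance: 1.14·34.45 = 0.45·Cₑ + 34·0.201.
Cₑ = (39.27 − 6.834) / 0.45 = 72.09 mg/L.

72.1 mg/L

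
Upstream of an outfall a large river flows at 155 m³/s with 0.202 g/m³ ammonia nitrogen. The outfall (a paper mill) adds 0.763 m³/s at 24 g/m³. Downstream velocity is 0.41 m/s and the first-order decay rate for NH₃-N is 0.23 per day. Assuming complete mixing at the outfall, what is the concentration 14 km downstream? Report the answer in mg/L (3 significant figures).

After complete mixing, C₀ = (0.763·24 + 155·0.202) / 155.8 = 0.3186 mg/L.
Travel time t = 1.4e+04 m / 0.41 m/s = 3.415e+04 s = 0.3952 d.
C = 0.3186·exp(−0.23·0.3952) = 0.3186·0.9131 = 0.2909 mg/L.

0.291 mg/L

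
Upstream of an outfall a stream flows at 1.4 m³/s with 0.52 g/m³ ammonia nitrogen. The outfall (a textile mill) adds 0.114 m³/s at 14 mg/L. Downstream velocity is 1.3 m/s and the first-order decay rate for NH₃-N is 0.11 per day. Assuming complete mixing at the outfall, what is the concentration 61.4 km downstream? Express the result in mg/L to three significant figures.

1.45 mg/L

After complete mixing, C₀ = (0.114·14 + 1.4·0.52) / 1.514 = 1.535 mg/L.
Travel time t = 6.14e+04 m / 1.3 m/s = 4.723e+04 s = 0.5467 d.
C = 1.535·exp(−0.11·0.5467) = 1.535·0.9416 = 1.445 mg/L.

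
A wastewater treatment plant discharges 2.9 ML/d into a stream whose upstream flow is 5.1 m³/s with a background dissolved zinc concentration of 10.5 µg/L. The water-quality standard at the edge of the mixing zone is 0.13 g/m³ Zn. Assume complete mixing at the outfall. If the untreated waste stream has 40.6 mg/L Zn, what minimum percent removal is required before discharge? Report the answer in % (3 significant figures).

55.0 %

2.9 ML/d = 0.03356 m³/s.
10.5 µg/L = 0.0105 mg/L.
Mass balance: 0.13·5.134 = 0.03356·Cₑ + 5.1·0.0105.
Cₑ = (0.6674 − 0.05355) / 0.03356 = 18.29 mg/L.
Required removal = 1 − 18.29/40.6 = 54.96 %.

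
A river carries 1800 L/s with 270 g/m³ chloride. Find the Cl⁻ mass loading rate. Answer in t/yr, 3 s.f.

15300 t/yr

1800 L/s = 1.8 m³/s.
Mass flux = Q·C = 1.8 m³/s × 270 g/m³ = 486 g/s.
= 486 g/s × 31.56 = 1.534e+04 t/yr.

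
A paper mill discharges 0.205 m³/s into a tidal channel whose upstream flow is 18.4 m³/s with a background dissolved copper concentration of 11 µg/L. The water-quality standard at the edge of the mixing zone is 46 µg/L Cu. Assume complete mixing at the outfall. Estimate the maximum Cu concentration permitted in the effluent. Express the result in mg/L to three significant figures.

3.19 mg/L

11 µg/L = 0.011 mg/L.
46 µg/L = 0.046 mg/L.
Mass balance: 0.046·18.6 = 0.205·Cₑ + 18.4·0.011.
Cₑ = (0.8558 − 0.2024) / 0.205 = 3.187 mg/L.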